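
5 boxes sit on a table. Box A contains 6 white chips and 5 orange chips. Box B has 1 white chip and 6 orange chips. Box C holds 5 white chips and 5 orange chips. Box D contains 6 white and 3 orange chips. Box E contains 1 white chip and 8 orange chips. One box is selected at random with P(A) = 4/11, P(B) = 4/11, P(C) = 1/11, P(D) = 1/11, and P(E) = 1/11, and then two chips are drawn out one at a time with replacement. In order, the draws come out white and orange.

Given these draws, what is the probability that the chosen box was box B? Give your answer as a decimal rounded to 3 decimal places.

The likelihood of the observed sequence under each hypothesis: P(data | box A) = (6/11)(5/11) = 0.24793; P(data | box B) = (1/7)(6/7) = 0.12245; P(data | box C) = (5/10)(5/10) = 0.25; P(data | box D) = (6/9)(3/9) = 0.22222; P(data | box E) = (1/9)(8/9) = 0.098765.
Multiplying each by its prior: 4/11 · 0.24793 = 0.090158, 4/11 · 0.12245 = 0.044527, 1/11 · 0.25 = 0.022727, 1/11 · 0.22222 = 0.020202, 1/11 · 0.098765 = 0.0089787; these sum to 0.18659.
Hence P(box B | data) = (0.044527) / (0.18659) = 0.23863.

0.239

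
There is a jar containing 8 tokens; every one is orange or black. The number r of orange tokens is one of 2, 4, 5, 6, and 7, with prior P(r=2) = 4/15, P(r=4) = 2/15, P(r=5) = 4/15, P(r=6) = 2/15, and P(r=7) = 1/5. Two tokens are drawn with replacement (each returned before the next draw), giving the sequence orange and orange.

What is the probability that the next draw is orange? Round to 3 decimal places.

Under each hypothesis, the probability of the observed sequence is: P(data | r = 2) = (2/8)(2/8) = 1/16; P(data | r = 4) = (4/8)(4/8) = 1/4; P(data | r = 5) = (5/8)(5/8) = 25/64; P(data | r = 6) = (6/8)(6/8) = 9/16; P(data | r = 7) = (7/8)(7/8) = 49/64.
Weighting by the prior gives 4/15 · 1/16 = 1/60, 2/15 · 1/4 = 1/30, 4/15 · 25/64 = 5/48, 2/15 · 9/16 = 3/40, 1/5 · 49/64 = 49/320; with total 367/960.
Dividing through by the total gives posterior P(r = 2 | data) = 0.043597, P(r = 4 | data) = 0.087193, P(r = 5 | data) = 0.27248, P(r = 6 | data) = 0.19619, P(r = 7 | data) = 0.40054.
Averaging over the posterior, P(orange next | data) = (1/4)(0.043597) + (1/2)(0.087193) + (5/8)(0.27248) + (3/4)(0.19619) + (7/8)(0.40054) = 0.72241.

0.722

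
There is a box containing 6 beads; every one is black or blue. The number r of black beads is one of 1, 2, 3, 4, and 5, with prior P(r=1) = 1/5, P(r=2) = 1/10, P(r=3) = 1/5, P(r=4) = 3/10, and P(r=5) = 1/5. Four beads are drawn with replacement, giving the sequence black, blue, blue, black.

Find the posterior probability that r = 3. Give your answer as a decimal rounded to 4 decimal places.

For each hypothesis, P(data | H) works out to: P(data | r = 1) = (1/6)(5/6)(5/6)(1/6) = 0.01929; P(data | r = 2) = (2/6)(4/6)(4/6)(2/6) = 0.049383; P(data | r = 3) = (3/6)(3/6)(3/6)(3/6) = 0.0625; P(data | r = 4) = (4/6)(2/6)(2/6)(4/6) = 0.049383; P(data | r = 5) = (5/6)(1/6)(1/6)(5/6) = 0.01929.
The prior-weighted likelihoods are 1/5 · 0.01929 = 0.003858, 1/10 · 0.049383 = 0.0049383, 1/5 · 0.0625 = 0.0125, 3/10 · 0.049383 = 0.014815, 1/5 · 0.01929 = 0.003858; these sum to 0.039969.
So P(r = 3 | data) = (0.0125) / (0.039969) = 0.31274.

0.3127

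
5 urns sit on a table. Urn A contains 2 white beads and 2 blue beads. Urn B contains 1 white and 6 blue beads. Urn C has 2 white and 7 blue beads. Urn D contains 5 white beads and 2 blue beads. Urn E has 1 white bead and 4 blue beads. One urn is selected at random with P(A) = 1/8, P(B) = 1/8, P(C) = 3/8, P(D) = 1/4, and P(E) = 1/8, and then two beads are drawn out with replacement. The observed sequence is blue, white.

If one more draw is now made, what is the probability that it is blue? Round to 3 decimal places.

0.602

The likelihood of the observed sequence under each hypothesis: P(data | urn A) = (2/4)(2/4) = 0.25; P(data | urn B) = (6/7)(1/7) = 0.12245; P(data | urn C) = (7/9)(2/9) = 0.17284; P(data | urn D) = (2/7)(5/7) = 0.20408; P(data | urn E) = (4/5)(1/5) = 0.16.
Weighting by the prior gives 1/8 · 0.25 = 0.03125, 1/8 · 0.12245 = 0.015306, 3/8 · 0.17284 = 0.064815, 1/4 · 0.20408 = 0.05102, 1/8 · 0.16 = 0.02; these sum to 0.18239.
The posterior is then P(urn A | data) = 0.17133, P(urn B | data) = 0.083919, P(urn C | data) = 0.35536, P(urn D | data) = 0.27973, P(urn E | data) = 0.10965.
The predictive probability is P(blue next | data) = (1/2)(0.17133) + (6/7)(0.083919) + (7/9)(0.35536) + (2/7)(0.27973) + (4/5)(0.10965) = 0.60164.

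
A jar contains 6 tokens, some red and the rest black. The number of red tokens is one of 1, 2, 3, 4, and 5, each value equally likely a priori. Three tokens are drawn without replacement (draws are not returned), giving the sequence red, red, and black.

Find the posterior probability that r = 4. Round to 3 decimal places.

0.343

For each hypothesis, P(data | H) works out to: P(data | r = 1) = (1/6)(0/5) = 0; P(data | r = 2) = (2/6)(1/5)(4/4) = 1/15; P(data | r = 3) = (3/6)(2/5)(3/4) = 3/20; P(data | r = 4) = (4/6)(3/5)(2/4) = 1/5; P(data | r = 5) = (5/6)(4/5)(1/4) = 1/6.
The prior-weighted likelihoods are 1/5 · 0 = 0, 1/5 · 1/15 = 1/75, 1/5 · 3/20 = 3/100, 1/5 · 1/5 = 1/25, 1/5 · 1/6 = 1/30; these sum to 7/60.
By Bayes' rule, P(r = 4 | data) = (1/25) / (7/60) = 12/35.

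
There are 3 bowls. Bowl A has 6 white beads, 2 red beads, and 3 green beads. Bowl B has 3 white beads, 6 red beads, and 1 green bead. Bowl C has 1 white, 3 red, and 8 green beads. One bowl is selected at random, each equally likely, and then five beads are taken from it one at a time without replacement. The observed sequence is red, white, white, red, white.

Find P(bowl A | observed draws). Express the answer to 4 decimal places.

0.4211

For each hypothesis, P(data | H) works out to: P(data | bowl A) = (2/11)(6/10)(5/9)(1/8)(4/7) = 0.004329; P(data | bowl B) = (6/10)(3/9)(2/8)(5/7)(1/6) = 0.0059524; P(data | bowl C) = (3/12)(1/11)(0/10) = 0.
The prior-weighted likelihoods are 1/3 · 0.004329 = 0.001443, 1/3 · 0.0059524 = 0.0019841, 1/3 · 0 = 0; these sum to 0.0034271.
By Bayes' rule, P(bowl A | data) = (0.001443) / (0.0034271) = 0.42105.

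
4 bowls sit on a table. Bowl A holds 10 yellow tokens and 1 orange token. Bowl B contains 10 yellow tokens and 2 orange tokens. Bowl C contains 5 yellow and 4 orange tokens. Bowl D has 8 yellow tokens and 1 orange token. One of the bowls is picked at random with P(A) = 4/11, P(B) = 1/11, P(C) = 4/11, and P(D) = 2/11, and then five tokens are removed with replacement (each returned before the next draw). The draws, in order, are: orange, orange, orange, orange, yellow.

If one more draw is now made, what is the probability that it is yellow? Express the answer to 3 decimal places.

0.560

For each hypothesis, P(data | H) works out to: P(data | bowl A) = (1/11)(1/11)(1/11)(1/11)(10/11) = 6.2092e-05; P(data | bowl B) = (2/12)(2/12)(2/12)(2/12)(10/12) = 0.000643; P(data | bowl C) = (4/9)(4/9)(4/9)(4/9)(5/9) = 0.021677; P(data | bowl D) = (1/9)(1/9)(1/9)(1/9)(8/9) = 0.00013548.
Weighting by the prior gives 4/11 · 6.2092e-05 = 2.2579e-05, 1/11 · 0.000643 = 5.8455e-05, 4/11 · 0.021677 = 0.0078825, 2/11 · 0.00013548 = 2.4633e-05; with total 0.0079882.
Dividing through by the total gives posterior P(bowl A | data) = 0.0028265, P(bowl B | data) = 0.0073177, P(bowl C | data) = 0.98677, P(bowl D | data) = 0.0030837.
Averaging over the posterior, P(yellow next | data) = (10/11)(0.0028265) + (5/6)(0.0073177) + (5/9)(0.98677) + (8/9)(0.0030837) = 0.55962.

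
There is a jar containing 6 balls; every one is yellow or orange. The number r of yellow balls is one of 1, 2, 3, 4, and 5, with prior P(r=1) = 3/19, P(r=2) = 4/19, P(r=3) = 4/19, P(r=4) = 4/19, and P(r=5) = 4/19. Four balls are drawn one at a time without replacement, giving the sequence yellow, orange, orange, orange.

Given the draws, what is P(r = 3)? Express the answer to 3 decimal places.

0.162

Compute the likelihood of the observed sequence for each case: P(data | r = 1) = (1/6)(5/5)(4/4)(3/3) = 1/6; P(data | r = 2) = (2/6)(4/5)(3/4)(2/3) = 2/15; P(data | r = 3) = (3/6)(3/5)(2/4)(1/3) = 1/20; P(data | r = 4) = (4/6)(2/5)(1/4)(0/3) = 0; P(data | r = 5) = (5/6)(1/5)(0/4) = 0.
The prior-weighted likelihoods are 3/19 · 1/6 = 1/38, 4/19 · 2/15 = 8/285, 4/19 · 1/20 = 1/95, 4/19 · 0 = 0, 4/19 · 0 = 0; these sum to 37/570.
So P(r = 3 | data) = (1/95) / (37/570) = 6/37.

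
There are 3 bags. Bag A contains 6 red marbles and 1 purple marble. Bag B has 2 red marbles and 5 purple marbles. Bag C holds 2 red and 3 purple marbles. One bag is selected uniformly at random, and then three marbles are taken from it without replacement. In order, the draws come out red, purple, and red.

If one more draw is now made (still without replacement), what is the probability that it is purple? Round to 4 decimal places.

For each hypothesis, P(data | H) works out to: P(data | bag A) = (6/7)(1/6)(5/5) = 1/7; P(data | bag B) = (2/7)(5/6)(1/5) = 1/21; P(data | bag C) = (2/5)(3/4)(1/3) = 1/10.
Weighting by the prior gives 1/3 · 1/7 = 1/21, 1/3 · 1/21 = 1/63, 1/3 · 1/10 = 1/30; these sum to 61/630.
The posterior is then P(bag A | data) = 30/61, P(bag B | data) = 10/61, P(bag C | data) = 21/61.
Averaging over the posterior, P(purple next | data) = (0)(30/61) + (1)(10/61) + (1)(21/61) = 31/61.

0.5082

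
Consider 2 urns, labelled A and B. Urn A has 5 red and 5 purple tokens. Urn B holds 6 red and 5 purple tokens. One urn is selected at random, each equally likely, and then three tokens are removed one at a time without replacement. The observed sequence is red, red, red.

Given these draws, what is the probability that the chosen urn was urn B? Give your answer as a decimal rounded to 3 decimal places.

The likelihood of the observed sequence under each hypothesis: P(data | urn A) = (5/10)(4/9)(3/8) = 1/12; P(data | urn B) = (6/11)(5/10)(4/9) = 4/33.
Multiplying each by its prior: 1/2 · 1/12 = 1/24, 1/2 · 4/33 = 2/33; with total 9/88.
So P(urn B | data) = (2/33) / (9/88) = 16/27.

0.593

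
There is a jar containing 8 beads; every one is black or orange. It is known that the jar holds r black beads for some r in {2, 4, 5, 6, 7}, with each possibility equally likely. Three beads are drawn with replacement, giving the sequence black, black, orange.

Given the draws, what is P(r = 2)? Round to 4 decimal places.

0.0845

The likelihood of the observed sequence under each hypothesis: P(data | r = 2) = (2/8)(2/8)(6/8) = 0.046875; P(data | r = 4) = (4/8)(4/8)(4/8) = 0.125; P(data | r = 5) = (5/8)(5/8)(3/8) = 0.14648; P(data | r = 6) = (6/8)(6/8)(2/8) = 0.14062; P(data | r = 7) = (7/8)(7/8)(1/8) = 0.095703.
The prior-weighted likelihoods are 1/5 · 0.046875 = 0.009375, 1/5 · 0.125 = 0.025, 1/5 · 0.14648 = 0.029297, 1/5 · 0.14062 = 0.028125, 1/5 · 0.095703 = 0.019141; these sum to 0.11094.
By Bayes' rule, P(r = 2 | data) = (0.009375) / (0.11094) = 0.084507.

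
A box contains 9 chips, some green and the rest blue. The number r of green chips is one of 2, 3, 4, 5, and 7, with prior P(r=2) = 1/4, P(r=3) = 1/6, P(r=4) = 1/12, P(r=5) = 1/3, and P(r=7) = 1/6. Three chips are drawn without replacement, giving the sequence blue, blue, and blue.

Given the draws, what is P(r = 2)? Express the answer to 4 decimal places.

0.6140

The likelihood of the observed sequence under each hypothesis: P(data | r = 2) = (7/9)(6/8)(5/7) = 5/12; P(data | r = 3) = (6/9)(5/8)(4/7) = 5/21; P(data | r = 4) = (5/9)(4/8)(3/7) = 5/42; P(data | r = 5) = (4/9)(3/8)(2/7) = 1/21; P(data | r = 7) = (2/9)(1/8)(0/7) = 0.
The prior-weighted likelihoods are 1/4 · 5/12 = 5/48, 1/6 · 5/21 = 5/126, 1/12 · 5/42 = 5/504, 1/3 · 1/21 = 1/63, 1/6 · 0 = 0; with total 19/112.
By Bayes' rule, P(r = 2 | data) = (5/48) / (19/112) = 35/57.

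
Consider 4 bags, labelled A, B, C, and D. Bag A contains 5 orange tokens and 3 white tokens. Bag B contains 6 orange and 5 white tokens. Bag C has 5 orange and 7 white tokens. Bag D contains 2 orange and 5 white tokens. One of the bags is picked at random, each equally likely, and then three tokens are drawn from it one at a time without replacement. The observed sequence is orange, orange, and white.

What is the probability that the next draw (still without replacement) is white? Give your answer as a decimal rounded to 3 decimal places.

Under each hypothesis, the probability of the observed sequence is: P(data | bag A) = (5/8)(4/7)(3/6) = 0.17857; P(data | bag B) = (6/11)(5/10)(5/9) = 0.15152; P(data | bag C) = (5/12)(4/11)(7/10) = 0.10606; P(data | bag D) = (2/7)(1/6)(5/5) = 0.047619.
The prior-weighted likelihoods are 1/4 · 0.17857 = 0.044643, 1/4 · 0.15152 = 0.037879, 1/4 · 0.10606 = 0.026515, 1/4 · 0.047619 = 0.011905; these sum to 0.12094.
Dividing through by the total gives posterior P(bag A | data) = 0.36913, P(bag B | data) = 0.3132, P(bag C | data) = 0.21924, P(bag D | data) = 0.098434.
Averaging over the posterior, P(white next | data) = (2/5)(0.36913) + (1/2)(0.3132) + (2/3)(0.21924) + (1)(0.098434) = 0.54884.

0.549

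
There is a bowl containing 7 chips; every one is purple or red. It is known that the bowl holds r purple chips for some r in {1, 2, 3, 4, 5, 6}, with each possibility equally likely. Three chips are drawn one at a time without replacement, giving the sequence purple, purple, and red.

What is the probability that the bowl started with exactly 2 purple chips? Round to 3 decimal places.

0.071

The likelihood of the observed sequence under each hypothesis: P(data | r = 1) = (1/7)(0/6) = 0; P(data | r = 2) = (2/7)(1/6)(5/5) = 1/21; P(data | r = 3) = (3/7)(2/6)(4/5) = 4/35; P(data | r = 4) = (4/7)(3/6)(3/5) = 6/35; P(data | r = 5) = (5/7)(4/6)(2/5) = 4/21; P(data | r = 6) = (6/7)(5/6)(1/5) = 1/7.
Weighting by the prior gives 1/6 · 0 = 0, 1/6 · 1/21 = 1/126, 1/6 · 4/35 = 2/105, 1/6 · 6/35 = 1/35, 1/6 · 4/21 = 2/63, 1/6 · 1/7 = 1/42; with total 1/9.
Therefore the posterior P(r = 2 | data) = (1/126) / (1/9) = 1/14.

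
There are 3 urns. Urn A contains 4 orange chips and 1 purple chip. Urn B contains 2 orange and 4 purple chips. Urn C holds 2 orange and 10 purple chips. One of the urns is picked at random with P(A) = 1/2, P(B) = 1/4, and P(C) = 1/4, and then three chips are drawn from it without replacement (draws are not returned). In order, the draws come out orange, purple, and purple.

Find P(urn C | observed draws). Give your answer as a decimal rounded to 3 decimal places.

Compute the likelihood of the observed sequence for each case: P(data | urn A) = (4/5)(1/4)(0/3) = 0; P(data | urn B) = (2/6)(4/5)(3/4) = 1/5; P(data | urn C) = (2/12)(10/11)(9/10) = 3/22.
The prior-weighted likelihoods are 1/2 · 0 = 0, 1/4 · 1/5 = 1/20, 1/4 · 3/22 = 3/88; these sum to 37/440.
Therefore the posterior P(urn C | data) = (3/88) / (37/440) = 15/37.

0.405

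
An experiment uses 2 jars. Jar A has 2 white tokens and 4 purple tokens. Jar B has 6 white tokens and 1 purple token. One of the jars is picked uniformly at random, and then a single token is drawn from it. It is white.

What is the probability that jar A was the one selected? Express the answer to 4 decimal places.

For each hypothesis, P(data | H) works out to: P(data | jar A) = (2/6) = 1/3; P(data | jar B) = (6/7) = 6/7.
The prior-weighted likelihoods are 1/2 · 1/3 = 1/6, 1/2 · 6/7 = 3/7; summing to 25/42.
Therefore the posterior P(jar A | data) = (1/6) / (25/42) = 7/25.

0.2800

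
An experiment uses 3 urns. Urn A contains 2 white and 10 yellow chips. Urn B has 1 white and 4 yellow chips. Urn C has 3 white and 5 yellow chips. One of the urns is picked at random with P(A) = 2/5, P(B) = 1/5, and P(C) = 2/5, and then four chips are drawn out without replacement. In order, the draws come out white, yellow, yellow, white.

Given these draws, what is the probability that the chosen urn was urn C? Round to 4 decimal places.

0.8250

Compute the likelihood of the observed sequence for each case: P(data | urn A) = (2/12)(10/11)(9/10)(1/9) = 1/66; P(data | urn B) = (1/5)(4/4)(3/3)(0/2) = 0; P(data | urn C) = (3/8)(5/7)(4/6)(2/5) = 1/14.
Multiplying each by its prior: 2/5 · 1/66 = 1/165, 1/5 · 0 = 0, 2/5 · 1/14 = 1/35; summing to 8/231.
Hence P(urn C | data) = (1/35) / (8/231) = 33/40.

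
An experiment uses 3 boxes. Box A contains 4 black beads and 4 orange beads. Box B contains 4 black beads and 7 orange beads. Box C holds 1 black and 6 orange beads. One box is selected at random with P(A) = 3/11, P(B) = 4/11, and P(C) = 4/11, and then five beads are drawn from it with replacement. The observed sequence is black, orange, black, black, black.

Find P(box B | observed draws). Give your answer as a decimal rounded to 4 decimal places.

0.3186

The likelihood of the observed sequence under each hypothesis: P(data | box A) = (4/8)(4/8)(4/8)(4/8)(4/8) = 0.03125; P(data | box B) = (4/11)(7/11)(4/11)(4/11)(4/11) = 0.011127; P(data | box C) = (1/7)(6/7)(1/7)(1/7)(1/7) = 0.00035699.
Multiplying each by its prior: 3/11 · 0.03125 = 0.0085227, 4/11 · 0.011127 = 0.0040461, 4/11 · 0.00035699 = 0.00012982; with total 0.012699.
By Bayes' rule, P(box B | data) = (0.0040461) / (0.012699) = 0.31863.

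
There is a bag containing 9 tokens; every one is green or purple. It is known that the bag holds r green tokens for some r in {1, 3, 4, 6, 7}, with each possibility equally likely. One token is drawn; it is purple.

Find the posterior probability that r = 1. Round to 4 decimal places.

0.3333

The likelihood of this draw under each hypothesis: P(data | r = 1) = (8/9) = 8/9; P(data | r = 3) = (6/9) = 2/3; P(data | r = 4) = (5/9) = 5/9; P(data | r = 6) = (3/9) = 1/3; P(data | r = 7) = (2/9) = 2/9.
The prior-weighted likelihoods are 1/5 · 8/9 = 8/45, 1/5 · 2/3 = 2/15, 1/5 · 5/9 = 1/9, 1/5 · 1/3 = 1/15, 1/5 · 2/9 = 2/45; with total 8/15.
Therefore the posterior P(r = 1 | data) = (8/45) / (8/15) = 1/3.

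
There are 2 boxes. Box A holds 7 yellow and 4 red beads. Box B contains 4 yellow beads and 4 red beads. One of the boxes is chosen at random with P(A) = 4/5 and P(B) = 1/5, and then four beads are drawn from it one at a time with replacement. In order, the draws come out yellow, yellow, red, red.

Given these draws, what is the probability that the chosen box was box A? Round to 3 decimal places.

0.774

The likelihood of the observed sequence under each hypothesis: P(data | box A) = (7/11)(7/11)(4/11)(4/11) = 0.053548; P(data | box B) = (4/8)(4/8)(4/8)(4/8) = 0.0625.
Multiplying each by its prior: 4/5 · 0.053548 = 0.042839, 1/5 · 0.0625 = 0.0125; summing to 0.055339.
By Bayes' rule, P(box A | data) = (0.042839) / (0.055339) = 0.77412.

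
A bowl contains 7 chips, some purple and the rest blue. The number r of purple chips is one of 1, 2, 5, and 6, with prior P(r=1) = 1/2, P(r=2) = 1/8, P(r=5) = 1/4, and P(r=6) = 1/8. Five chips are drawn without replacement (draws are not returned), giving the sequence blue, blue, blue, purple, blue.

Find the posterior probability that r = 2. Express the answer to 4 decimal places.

0.1429

For each hypothesis, P(data | H) works out to: P(data | r = 1) = (6/7)(5/6)(4/5)(1/4)(3/3) = 1/7; P(data | r = 2) = (5/7)(4/6)(3/5)(2/4)(2/3) = 2/21; P(data | r = 5) = (2/7)(1/6)(0/5) = 0; P(data | r = 6) = (1/7)(0/6) = 0.
Multiplying each by its prior: 1/2 · 1/7 = 1/14, 1/8 · 2/21 = 1/84, 1/4 · 0 = 0, 1/8 · 0 = 0; these sum to 1/12.
Therefore the posterior P(r = 2 | data) = (1/84) / (1/12) = 1/7.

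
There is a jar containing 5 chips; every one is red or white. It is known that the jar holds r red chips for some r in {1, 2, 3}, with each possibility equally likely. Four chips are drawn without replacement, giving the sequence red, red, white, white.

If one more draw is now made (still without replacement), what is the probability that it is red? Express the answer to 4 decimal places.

The likelihood of the observed sequence under each hypothesis: P(data | r = 1) = (1/5)(0/4) = 0; P(data | r = 2) = (2/5)(1/4)(3/3)(2/2) = 1/10; P(data | r = 3) = (3/5)(2/4)(2/3)(1/2) = 1/10.
Multiplying each by its prior: 1/3 · 0 = 0, 1/3 · 1/10 = 1/30, 1/3 · 1/10 = 1/30; with total 1/15.
The posterior is then P(r = 1 | data) = 0, P(r = 2 | data) = 1/2, P(r = 3 | data) = 1/2.
The predictive probability is P(red next | data) = (0)(1/2) + (1)(1/2) = 1/2.

0.5000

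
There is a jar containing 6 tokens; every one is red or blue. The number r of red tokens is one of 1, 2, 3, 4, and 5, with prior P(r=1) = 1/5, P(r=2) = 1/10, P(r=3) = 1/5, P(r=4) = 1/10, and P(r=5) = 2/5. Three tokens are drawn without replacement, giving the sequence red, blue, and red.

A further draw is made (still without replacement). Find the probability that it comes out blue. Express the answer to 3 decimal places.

The likelihood of the observed sequence under each hypothesis: P(data | r = 1) = (1/6)(5/5)(0/4) = 0; P(data | r = 2) = (2/6)(4/5)(1/4) = 1/15; P(data | r = 3) = (3/6)(3/5)(2/4) = 3/20; P(data | r = 4) = (4/6)(2/5)(3/4) = 1/5; P(data | r = 5) = (5/6)(1/5)(4/4) = 1/6.
The prior-weighted likelihoods are 1/5 · 0 = 0, 1/10 · 1/15 = 1/150, 1/5 · 3/20 = 3/100, 1/10 · 1/5 = 1/50, 2/5 · 1/6 = 1/15; these sum to 37/300.
The posterior is then P(r = 1 | data) = 0, P(r = 2 | data) = 2/37, P(r = 3 | data) = 9/37, P(r = 4 | data) = 6/37, P(r = 5 | data) = 20/37.
So P(blue next | data) = Σ P(blue next | H) P(H | data) = (1)(2/37) + (2/3)(9/37) + (1/3)(6/37) + (0)(20/37) = 10/37.

0.270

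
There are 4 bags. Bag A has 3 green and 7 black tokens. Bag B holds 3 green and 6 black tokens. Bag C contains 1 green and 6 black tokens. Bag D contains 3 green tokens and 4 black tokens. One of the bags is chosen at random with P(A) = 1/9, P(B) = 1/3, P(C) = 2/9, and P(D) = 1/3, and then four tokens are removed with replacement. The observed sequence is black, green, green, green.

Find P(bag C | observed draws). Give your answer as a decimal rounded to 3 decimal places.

Compute the likelihood of the observed sequence for each case: P(data | bag A) = (7/10)(3/10)(3/10)(3/10) = 0.0189; P(data | bag B) = (6/9)(3/9)(3/9)(3/9) = 0.024691; P(data | bag C) = (6/7)(1/7)(1/7)(1/7) = 0.002499; P(data | bag D) = (4/7)(3/7)(3/7)(3/7) = 0.044981.
Multiplying each by its prior: 1/9 · 0.0189 = 0.0021, 1/3 · 0.024691 = 0.0082305, 2/9 · 0.002499 = 0.00055532, 1/3 · 0.044981 = 0.014994; these sum to 0.02588.
Therefore the posterior P(bag C | data) = (0.00055532) / (0.02588) = 0.021458.

0.021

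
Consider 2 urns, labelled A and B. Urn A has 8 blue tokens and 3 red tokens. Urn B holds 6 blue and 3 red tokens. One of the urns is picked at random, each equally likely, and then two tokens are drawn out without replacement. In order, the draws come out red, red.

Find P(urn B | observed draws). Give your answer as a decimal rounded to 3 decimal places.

Compute the likelihood of the observed sequence for each case: P(data | urn A) = (3/11)(2/10) = 0.054545; P(data | urn B) = (3/9)(2/8) = 0.083333.
Weighting by the prior gives 1/2 · 0.054545 = 0.027273, 1/2 · 0.083333 = 0.041667; summing to 0.068939.
Hence P(urn B | data) = (0.041667) / (0.068939) = 0.6044.

0.604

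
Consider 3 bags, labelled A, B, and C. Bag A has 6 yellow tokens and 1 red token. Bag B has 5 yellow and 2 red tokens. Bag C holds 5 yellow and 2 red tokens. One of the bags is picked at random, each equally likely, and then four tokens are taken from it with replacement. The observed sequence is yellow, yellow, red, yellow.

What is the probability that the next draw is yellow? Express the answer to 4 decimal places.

0.7574

Compute the likelihood of the observed sequence for each case: P(data | bag A) = (6/7)(6/7)(1/7)(6/7) = 0.089963; P(data | bag B) = (5/7)(5/7)(2/7)(5/7) = 0.10412; P(data | bag C) = (5/7)(5/7)(2/7)(5/7) = 0.10412.
The prior-weighted likelihoods are 1/3 · 0.089963 = 0.029988, 1/3 · 0.10412 = 0.034708, 1/3 · 0.10412 = 0.034708; summing to 0.099403.
Normalising, the posterior is P(bag A | data) = 0.30168, P(bag B | data) = 0.34916, P(bag C | data) = 0.34916.
The predictive probability is P(yellow next | data) = (6/7)(0.30168) + (5/7)(0.34916) + (5/7)(0.34916) = 0.75738.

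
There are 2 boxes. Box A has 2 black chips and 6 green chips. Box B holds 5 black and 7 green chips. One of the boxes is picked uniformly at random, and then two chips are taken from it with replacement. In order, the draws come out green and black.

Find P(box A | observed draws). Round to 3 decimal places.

Under each hypothesis, the probability of the observed sequence is: P(data | box A) = (6/8)(2/8) = 3/16; P(data | box B) = (7/12)(5/12) = 35/144.
The prior-weighted likelihoods are 1/2 · 3/16 = 3/32, 1/2 · 35/144 = 35/288; with total 31/144.
Hence P(box A | data) = (3/32) / (31/144) = 27/62.

0.435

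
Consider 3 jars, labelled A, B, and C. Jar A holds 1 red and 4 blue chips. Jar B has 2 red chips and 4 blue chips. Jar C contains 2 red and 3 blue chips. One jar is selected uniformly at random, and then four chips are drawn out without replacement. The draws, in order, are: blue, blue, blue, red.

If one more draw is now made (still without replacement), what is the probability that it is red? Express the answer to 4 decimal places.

Compute the likelihood of the observed sequence for each case: P(data | jar A) = (4/5)(3/4)(2/3)(1/2) = 1/5; P(data | jar B) = (4/6)(3/5)(2/4)(2/3) = 2/15; P(data | jar C) = (3/5)(2/4)(1/3)(2/2) = 1/10.
Multiplying each by its prior: 1/3 · 1/5 = 1/15, 1/3 · 2/15 = 2/45, 1/3 · 1/10 = 1/30; with total 13/90.
Dividing through by the total gives posterior P(jar A | data) = 6/13, P(jar B | data) = 4/13, P(jar C | data) = 3/13.
The predictive probability is P(red next | data) = (0)(6/13) + (1/2)(4/13) + (1)(3/13) = 5/13.

0.3846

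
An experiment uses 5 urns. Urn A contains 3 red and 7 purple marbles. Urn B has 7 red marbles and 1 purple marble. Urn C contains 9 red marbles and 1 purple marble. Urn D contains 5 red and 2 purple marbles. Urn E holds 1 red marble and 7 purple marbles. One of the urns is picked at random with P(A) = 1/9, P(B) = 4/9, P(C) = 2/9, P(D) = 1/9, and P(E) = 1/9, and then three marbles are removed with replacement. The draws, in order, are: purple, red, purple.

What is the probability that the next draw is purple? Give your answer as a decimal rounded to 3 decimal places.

Under each hypothesis, the probability of the observed sequence is: P(data | urn A) = (7/10)(3/10)(7/10) = 0.147; P(data | urn B) = (1/8)(7/8)(1/8) = 0.013672; P(data | urn C) = (1/10)(9/10)(1/10) = 0.009; P(data | urn D) = (2/7)(5/7)(2/7) = 0.058309; P(data | urn E) = (7/8)(1/8)(7/8) = 0.095703.
Multiplying each by its prior: 1/9 · 0.147 = 0.016333, 4/9 · 0.013672 = 0.0060764, 2/9 · 0.009 = 0.002, 1/9 · 0.058309 = 0.0064788, 1/9 · 0.095703 = 0.010634; summing to 0.041522.
The posterior is then P(urn A | data) = 0.39336, P(urn B | data) = 0.14634, P(urn C | data) = 0.048167, P(urn D | data) = 0.15603, P(urn E | data) = 0.2561.
So P(purple next | data) = Σ P(purple next | H) P(H | data) = (7/10)(0.39336) + (1/8)(0.14634) + (1/10)(0.048167) + (2/7)(0.15603) + (7/8)(0.2561) = 0.56713.

0.567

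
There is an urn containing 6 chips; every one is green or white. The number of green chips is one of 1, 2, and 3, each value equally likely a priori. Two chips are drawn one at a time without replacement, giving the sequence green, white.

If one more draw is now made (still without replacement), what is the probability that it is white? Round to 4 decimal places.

For each hypothesis, P(data | H) works out to: P(data | r = 1) = (1/6)(5/5) = 1/6; P(data | r = 2) = (2/6)(4/5) = 4/15; P(data | r = 3) = (3/6)(3/5) = 3/10.
Weighting by the prior gives 1/3 · 1/6 = 1/18, 1/3 · 4/15 = 4/45, 1/3 · 3/10 = 1/10; summing to 11/45.
Dividing through by the total gives posterior P(r = 1 | data) = 5/22, P(r = 2 | data) = 4/11, P(r = 3 | data) = 9/22.
Averaging over the posterior, P(white next | data) = (1)(5/22) + (3/4)(4/11) + (1/2)(9/22) = 31/44.

0.7045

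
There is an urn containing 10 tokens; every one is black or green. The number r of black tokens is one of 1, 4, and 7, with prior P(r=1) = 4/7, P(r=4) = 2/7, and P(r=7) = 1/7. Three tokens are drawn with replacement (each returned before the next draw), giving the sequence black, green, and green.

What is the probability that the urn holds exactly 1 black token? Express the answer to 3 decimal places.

0.480

For each hypothesis, P(data | H) works out to: P(data | r = 1) = (1/10)(9/10)(9/10) = 0.081; P(data | r = 4) = (4/10)(6/10)(6/10) = 0.144; P(data | r = 7) = (7/10)(3/10)(3/10) = 0.063.
The prior-weighted likelihoods are 4/7 · 0.081 = 0.046286, 2/7 · 0.144 = 0.041143, 1/7 · 0.063 = 0.009; these sum to 0.096429.
So P(r = 1 | data) = (0.046286) / (0.096429) = 0.48.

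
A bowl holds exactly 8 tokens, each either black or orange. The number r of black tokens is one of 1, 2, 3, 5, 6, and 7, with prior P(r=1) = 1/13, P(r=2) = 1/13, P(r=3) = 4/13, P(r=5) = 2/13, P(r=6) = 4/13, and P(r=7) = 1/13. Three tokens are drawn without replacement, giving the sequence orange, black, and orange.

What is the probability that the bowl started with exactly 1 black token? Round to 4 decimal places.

0.0933

Under each hypothesis, the probability of the observed sequence is: P(data | r = 1) = (7/8)(1/7)(6/6) = 1/8; P(data | r = 2) = (6/8)(2/7)(5/6) = 5/28; P(data | r = 3) = (5/8)(3/7)(4/6) = 5/28; P(data | r = 5) = (3/8)(5/7)(2/6) = 5/56; P(data | r = 6) = (2/8)(6/7)(1/6) = 1/28; P(data | r = 7) = (1/8)(7/7)(0/6) = 0.
Weighting by the prior gives 1/13 · 1/8 = 1/104, 1/13 · 5/28 = 5/364, 4/13 · 5/28 = 5/91, 2/13 · 5/56 = 5/364, 4/13 · 1/28 = 1/91, 1/13 · 0 = 0; these sum to 75/728.
By Bayes' rule, P(r = 1 | data) = (1/104) / (75/728) = 7/75.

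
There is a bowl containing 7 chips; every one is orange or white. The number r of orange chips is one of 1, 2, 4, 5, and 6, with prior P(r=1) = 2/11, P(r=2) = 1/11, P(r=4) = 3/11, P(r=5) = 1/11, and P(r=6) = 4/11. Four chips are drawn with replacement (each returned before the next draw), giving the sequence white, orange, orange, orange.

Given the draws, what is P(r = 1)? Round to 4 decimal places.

0.0069

Under each hypothesis, the probability of the observed sequence is: P(data | r = 1) = (6/7)(1/7)(1/7)(1/7) = 0.002499; P(data | r = 2) = (5/7)(2/7)(2/7)(2/7) = 0.01666; P(data | r = 4) = (3/7)(4/7)(4/7)(4/7) = 0.079967; P(data | r = 5) = (2/7)(5/7)(5/7)(5/7) = 0.10412; P(data | r = 6) = (1/7)(6/7)(6/7)(6/7) = 0.089963.
Weighting by the prior gives 2/11 · 0.002499 = 0.00045436, 1/11 · 0.01666 = 0.0015145, 3/11 · 0.079967 = 0.021809, 1/11 · 0.10412 = 0.0094658, 4/11 · 0.089963 = 0.032714; with total 0.065957.
Hence P(r = 1 | data) = (0.00045436) / (0.065957) = 0.0068886.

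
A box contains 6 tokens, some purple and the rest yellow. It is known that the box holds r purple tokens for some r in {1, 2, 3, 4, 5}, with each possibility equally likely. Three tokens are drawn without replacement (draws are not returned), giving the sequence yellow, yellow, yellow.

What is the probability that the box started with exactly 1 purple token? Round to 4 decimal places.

0.6667

Compute the likelihood of the observed sequence for each case: P(data | r = 1) = (5/6)(4/5)(3/4) = 1/2; P(data | r = 2) = (4/6)(3/5)(2/4) = 1/5; P(data | r = 3) = (3/6)(2/5)(1/4) = 1/20; P(data | r = 4) = (2/6)(1/5)(0/4) = 0; P(data | r = 5) = (1/6)(0/5) = 0.
Weighting by the prior gives 1/5 · 1/2 = 1/10, 1/5 · 1/5 = 1/25, 1/5 · 1/20 = 1/100, 1/5 · 0 = 0, 1/5 · 0 = 0; summing to 3/20.
So P(r = 1 | data) = (1/10) / (3/20) = 2/3.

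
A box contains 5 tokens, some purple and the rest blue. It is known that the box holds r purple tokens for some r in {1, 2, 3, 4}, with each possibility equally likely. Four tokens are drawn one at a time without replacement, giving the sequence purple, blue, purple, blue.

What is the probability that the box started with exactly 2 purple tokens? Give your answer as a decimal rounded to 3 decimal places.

For each hypothesis, P(data | H) works out to: P(data | r = 1) = (1/5)(4/4)(0/3) = 0; P(data | r = 2) = (2/5)(3/4)(1/3)(2/2) = 1/10; P(data | r = 3) = (3/5)(2/4)(2/3)(1/2) = 1/10; P(data | r = 4) = (4/5)(1/4)(3/3)(0/2) = 0.
Weighting by the prior gives 1/4 · 0 = 0, 1/4 · 1/10 = 1/40, 1/4 · 1/10 = 1/40, 1/4 · 0 = 0; summing to 1/20.
So P(r = 2 | data) = (1/40) / (1/20) = 1/2.

0.500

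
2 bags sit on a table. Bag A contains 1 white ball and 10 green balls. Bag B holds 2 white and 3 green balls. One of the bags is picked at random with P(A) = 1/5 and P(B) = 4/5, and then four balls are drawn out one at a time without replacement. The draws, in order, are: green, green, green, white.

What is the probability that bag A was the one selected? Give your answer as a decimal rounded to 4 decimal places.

Compute the likelihood of the observed sequence for each case: P(data | bag A) = (10/11)(9/10)(8/9)(1/8) = 1/11; P(data | bag B) = (3/5)(2/4)(1/3)(2/2) = 1/10.
The prior-weighted likelihoods are 1/5 · 1/11 = 1/55, 4/5 · 1/10 = 2/25; these sum to 27/275.
By Bayes' rule, P(bag A | data) = (1/55) / (27/275) = 5/27.

0.1852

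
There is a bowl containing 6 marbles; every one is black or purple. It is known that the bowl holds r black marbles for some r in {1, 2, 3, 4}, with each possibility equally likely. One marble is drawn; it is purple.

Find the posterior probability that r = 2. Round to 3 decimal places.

0.286

For each hypothesis, P(data | H) works out to: P(data | r = 1) = (5/6) = 5/6; P(data | r = 2) = (4/6) = 2/3; P(data | r = 3) = (3/6) = 1/2; P(data | r = 4) = (2/6) = 1/3.
Weighting by the prior gives 1/4 · 5/6 = 5/24, 1/4 · 2/3 = 1/6, 1/4 · 1/2 = 1/8, 1/4 · 1/3 = 1/12; summing to 7/12.
By Bayes' rule, P(r = 2 | data) = (1/6) / (7/12) = 2/7.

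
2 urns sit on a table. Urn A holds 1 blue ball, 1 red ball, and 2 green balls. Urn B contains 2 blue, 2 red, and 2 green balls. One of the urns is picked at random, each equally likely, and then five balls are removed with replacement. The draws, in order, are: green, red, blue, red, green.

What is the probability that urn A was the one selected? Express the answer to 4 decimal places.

The likelihood of the observed sequence under each hypothesis: P(data | urn A) = (2/4)(1/4)(1/4)(1/4)(2/4) = 0.0039062; P(data | urn B) = (2/6)(2/6)(2/6)(2/6)(2/6) = 0.0041152.
The prior-weighted likelihoods are 1/2 · 0.0039062 = 0.0019531, 1/2 · 0.0041152 = 0.0020576; with total 0.0040107.
So P(urn A | data) = (0.0019531) / (0.0040107) = 0.48697.

0.4870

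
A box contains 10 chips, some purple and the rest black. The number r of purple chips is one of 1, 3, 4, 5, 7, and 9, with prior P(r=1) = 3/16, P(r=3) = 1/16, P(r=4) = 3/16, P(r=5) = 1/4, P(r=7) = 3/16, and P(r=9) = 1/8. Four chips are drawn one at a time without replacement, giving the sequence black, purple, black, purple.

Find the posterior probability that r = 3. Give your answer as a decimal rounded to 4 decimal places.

0.0683

For each hypothesis, P(data | H) works out to: P(data | r = 1) = (9/10)(1/9)(8/8)(0/7) = 0; P(data | r = 3) = (7/10)(3/9)(6/8)(2/7) = 0.05; P(data | r = 4) = (6/10)(4/9)(5/8)(3/7) = 0.071429; P(data | r = 5) = (5/10)(5/9)(4/8)(4/7) = 0.079365; P(data | r = 7) = (3/10)(7/9)(2/8)(6/7) = 0.05; P(data | r = 9) = (1/10)(9/9)(0/8) = 0.
Weighting by the prior gives 3/16 · 0 = 0, 1/16 · 0.05 = 0.003125, 3/16 · 0.071429 = 0.013393, 1/4 · 0.079365 = 0.019841, 3/16 · 0.05 = 0.009375, 1/8 · 0 = 0; these sum to 0.045734.
So P(r = 3 | data) = (0.003125) / (0.045734) = 0.06833.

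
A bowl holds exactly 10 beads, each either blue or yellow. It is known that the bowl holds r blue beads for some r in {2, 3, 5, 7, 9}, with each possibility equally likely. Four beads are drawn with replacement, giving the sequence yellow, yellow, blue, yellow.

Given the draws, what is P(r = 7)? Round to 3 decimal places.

0.066

Compute the likelihood of the observed sequence for each case: P(data | r = 2) = (8/10)(8/10)(2/10)(8/10) = 0.1024; P(data | r = 3) = (7/10)(7/10)(3/10)(7/10) = 0.1029; P(data | r = 5) = (5/10)(5/10)(5/10)(5/10) = 0.0625; P(data | r = 7) = (3/10)(3/10)(7/10)(3/10) = 0.0189; P(data | r = 9) = (1/10)(1/10)(9/10)(1/10) = 0.0009.
Weighting by the prior gives 1/5 · 0.1024 = 0.02048, 1/5 · 0.1029 = 0.02058, 1/5 · 0.0625 = 0.0125, 1/5 · 0.0189 = 0.00378, 1/5 · 0.0009 = 0.00018; these sum to 0.05752.
So P(r = 7 | data) = (0.00378) / (0.05752) = 0.065716.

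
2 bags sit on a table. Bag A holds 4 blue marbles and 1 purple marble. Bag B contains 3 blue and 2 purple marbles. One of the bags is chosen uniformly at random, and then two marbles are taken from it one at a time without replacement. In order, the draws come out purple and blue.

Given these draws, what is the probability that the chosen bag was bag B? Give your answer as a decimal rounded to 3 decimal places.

Compute the likelihood of the observed sequence for each case: P(data | bag A) = (1/5)(4/4) = 1/5; P(data | bag B) = (2/5)(3/4) = 3/10.
The prior-weighted likelihoods are 1/2 · 1/5 = 1/10, 1/2 · 3/10 = 3/20; these sum to 1/4.
Therefore the posterior P(bag B | data) = (3/20) / (1/4) = 3/5.

0.600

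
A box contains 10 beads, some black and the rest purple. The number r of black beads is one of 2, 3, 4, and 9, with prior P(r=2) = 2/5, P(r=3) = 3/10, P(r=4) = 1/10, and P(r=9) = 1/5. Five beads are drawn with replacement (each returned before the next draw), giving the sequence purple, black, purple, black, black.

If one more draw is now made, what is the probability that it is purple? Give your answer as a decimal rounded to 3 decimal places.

0.608

Under each hypothesis, the probability of the observed sequence is: P(data | r = 2) = (8/10)(2/10)(8/10)(2/10)(2/10) = 0.00512; P(data | r = 3) = (7/10)(3/10)(7/10)(3/10)(3/10) = 0.01323; P(data | r = 4) = (6/10)(4/10)(6/10)(4/10)(4/10) = 0.02304; P(data | r = 9) = (1/10)(9/10)(1/10)(9/10)(9/10) = 0.00729.
Weighting by the prior gives 2/5 · 0.00512 = 0.002048, 3/10 · 0.01323 = 0.003969, 1/10 · 0.02304 = 0.002304, 1/5 · 0.00729 = 0.001458; these sum to 0.009779.
The posterior is then P(r = 2 | data) = 0.20943, P(r = 3 | data) = 0.40587, P(r = 4 | data) = 0.23561, P(r = 9 | data) = 0.14909.
The predictive probability is P(purple next | data) = (4/5)(0.20943) + (7/10)(0.40587) + (3/5)(0.23561) + (1/10)(0.14909) = 0.60793.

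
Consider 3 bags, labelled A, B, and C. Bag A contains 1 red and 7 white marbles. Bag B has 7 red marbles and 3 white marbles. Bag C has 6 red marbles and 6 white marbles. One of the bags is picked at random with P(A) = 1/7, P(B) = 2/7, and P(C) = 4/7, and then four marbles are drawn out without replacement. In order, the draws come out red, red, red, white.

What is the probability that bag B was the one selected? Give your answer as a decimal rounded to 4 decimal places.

Compute the likelihood of the observed sequence for each case: P(data | bag A) = (1/8)(0/7) = 0; P(data | bag B) = (7/10)(6/9)(5/8)(3/7) = 1/8; P(data | bag C) = (6/12)(5/11)(4/10)(6/9) = 2/33.
Multiplying each by its prior: 1/7 · 0 = 0, 2/7 · 1/8 = 1/28, 4/7 · 2/33 = 8/231; these sum to 65/924.
Therefore the posterior P(bag B | data) = (1/28) / (65/924) = 33/65.

0.5077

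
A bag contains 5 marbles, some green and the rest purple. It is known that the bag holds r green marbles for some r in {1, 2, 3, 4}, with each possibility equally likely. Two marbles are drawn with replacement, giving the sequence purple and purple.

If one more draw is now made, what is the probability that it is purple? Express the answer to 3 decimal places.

Compute the likelihood of the observed sequence for each case: P(data | r = 1) = (4/5)(4/5) = 16/25; P(data | r = 2) = (3/5)(3/5) = 9/25; P(data | r = 3) = (2/5)(2/5) = 4/25; P(data | r = 4) = (1/5)(1/5) = 1/25.
Multiplying each by its prior: 1/4 · 16/25 = 4/25, 1/4 · 9/25 = 9/100, 1/4 · 4/25 = 1/25, 1/4 · 1/25 = 1/100; summing to 3/10.
The posterior is then P(r = 1 | data) = 8/15, P(r = 2 | data) = 3/10, P(r = 3 | data) = 2/15, P(r = 4 | data) = 1/30.
Averaging over the posterior, P(purple next | data) = (4/5)(8/15) + (3/5)(3/10) + (2/5)(2/15) + (1/5)(1/30) = 2/3.

0.667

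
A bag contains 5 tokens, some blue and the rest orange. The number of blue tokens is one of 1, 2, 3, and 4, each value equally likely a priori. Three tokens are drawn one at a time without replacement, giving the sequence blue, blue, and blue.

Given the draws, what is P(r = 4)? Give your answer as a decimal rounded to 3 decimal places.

Under each hypothesis, the probability of the observed sequence is: P(data | r = 1) = (1/5)(0/4) = 0; P(data | r = 2) = (2/5)(1/4)(0/3) = 0; P(data | r = 3) = (3/5)(2/4)(1/3) = 1/10; P(data | r = 4) = (4/5)(3/4)(2/3) = 2/5.
Multiplying each by its prior: 1/4 · 0 = 0, 1/4 · 0 = 0, 1/4 · 1/10 = 1/40, 1/4 · 2/5 = 1/10; summing to 1/8.
So P(r = 4 | data) = (1/10) / (1/8) = 4/5.

0.800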